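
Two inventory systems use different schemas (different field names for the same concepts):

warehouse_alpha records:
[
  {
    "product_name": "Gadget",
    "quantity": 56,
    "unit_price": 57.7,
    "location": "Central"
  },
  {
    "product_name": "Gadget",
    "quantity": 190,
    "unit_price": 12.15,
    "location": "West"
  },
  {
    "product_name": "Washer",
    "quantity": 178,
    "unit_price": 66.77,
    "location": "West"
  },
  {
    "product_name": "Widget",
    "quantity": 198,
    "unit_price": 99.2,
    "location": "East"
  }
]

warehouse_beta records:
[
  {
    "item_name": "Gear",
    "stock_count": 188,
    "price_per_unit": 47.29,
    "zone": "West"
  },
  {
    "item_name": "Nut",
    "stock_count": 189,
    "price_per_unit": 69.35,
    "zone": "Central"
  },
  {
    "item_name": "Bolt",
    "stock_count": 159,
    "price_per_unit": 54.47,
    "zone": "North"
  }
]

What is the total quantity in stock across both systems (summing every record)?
1158

To reconcile these schemas, identify the field holding the quantity in stock in each system:
1. In warehouse_alpha it is "quantity"
2. In warehouse_beta it is "stock_count"

From warehouse_alpha: 56 + 190 + 178 + 198 = 622
From warehouse_beta: 188 + 189 + 159 = 536

Total: 622 + 536 = 1158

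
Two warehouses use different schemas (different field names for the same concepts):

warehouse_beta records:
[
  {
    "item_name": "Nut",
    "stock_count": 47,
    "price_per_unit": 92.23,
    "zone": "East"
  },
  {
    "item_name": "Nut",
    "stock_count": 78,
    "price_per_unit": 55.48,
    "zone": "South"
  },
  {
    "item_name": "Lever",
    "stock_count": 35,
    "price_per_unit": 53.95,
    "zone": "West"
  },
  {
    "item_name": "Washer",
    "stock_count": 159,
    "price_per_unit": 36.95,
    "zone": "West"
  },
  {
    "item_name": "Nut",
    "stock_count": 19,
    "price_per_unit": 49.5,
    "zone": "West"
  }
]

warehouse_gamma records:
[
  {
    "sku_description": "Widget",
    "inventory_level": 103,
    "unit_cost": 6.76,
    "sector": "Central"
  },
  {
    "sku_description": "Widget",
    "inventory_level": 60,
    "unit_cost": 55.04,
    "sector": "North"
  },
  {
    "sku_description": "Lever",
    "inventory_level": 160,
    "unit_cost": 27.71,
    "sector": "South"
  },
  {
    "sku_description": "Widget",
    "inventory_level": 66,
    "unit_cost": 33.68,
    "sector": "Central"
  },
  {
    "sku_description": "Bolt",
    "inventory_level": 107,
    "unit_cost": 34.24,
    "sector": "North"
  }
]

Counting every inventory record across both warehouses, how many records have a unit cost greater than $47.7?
5

Schema mapping: "price_per_unit" (warehouse_beta) = "unit_cost" (warehouse_gamma) = unit cost

Records > $47.7 in warehouse_beta: 4
Records > $47.7 in warehouse_gamma: 1

Total count: 4 + 1 = 5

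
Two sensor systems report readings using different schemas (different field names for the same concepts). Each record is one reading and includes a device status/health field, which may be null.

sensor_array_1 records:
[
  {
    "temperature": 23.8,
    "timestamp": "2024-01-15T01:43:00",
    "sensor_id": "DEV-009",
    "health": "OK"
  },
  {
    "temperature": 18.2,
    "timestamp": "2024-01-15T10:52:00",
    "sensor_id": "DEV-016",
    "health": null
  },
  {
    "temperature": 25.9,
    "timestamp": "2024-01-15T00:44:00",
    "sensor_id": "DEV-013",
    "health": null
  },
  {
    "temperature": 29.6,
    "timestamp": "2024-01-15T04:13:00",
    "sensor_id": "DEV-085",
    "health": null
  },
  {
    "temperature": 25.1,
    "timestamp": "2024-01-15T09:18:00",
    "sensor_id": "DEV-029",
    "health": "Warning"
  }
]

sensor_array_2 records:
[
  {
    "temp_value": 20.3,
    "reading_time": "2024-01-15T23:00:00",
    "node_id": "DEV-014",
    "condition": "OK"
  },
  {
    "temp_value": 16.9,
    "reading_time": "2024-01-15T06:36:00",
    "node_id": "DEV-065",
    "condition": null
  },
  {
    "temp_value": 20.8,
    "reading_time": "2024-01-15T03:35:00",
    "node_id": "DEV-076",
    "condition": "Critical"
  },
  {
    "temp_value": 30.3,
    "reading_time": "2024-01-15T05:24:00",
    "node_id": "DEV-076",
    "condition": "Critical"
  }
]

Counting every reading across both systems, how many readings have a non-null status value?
5

Schema mapping: "health" (sensor_array_1) = "condition" (sensor_array_2) = status

Non-null in sensor_array_1: 2
Non-null in sensor_array_2: 3

Total non-null: 2 + 3 = 5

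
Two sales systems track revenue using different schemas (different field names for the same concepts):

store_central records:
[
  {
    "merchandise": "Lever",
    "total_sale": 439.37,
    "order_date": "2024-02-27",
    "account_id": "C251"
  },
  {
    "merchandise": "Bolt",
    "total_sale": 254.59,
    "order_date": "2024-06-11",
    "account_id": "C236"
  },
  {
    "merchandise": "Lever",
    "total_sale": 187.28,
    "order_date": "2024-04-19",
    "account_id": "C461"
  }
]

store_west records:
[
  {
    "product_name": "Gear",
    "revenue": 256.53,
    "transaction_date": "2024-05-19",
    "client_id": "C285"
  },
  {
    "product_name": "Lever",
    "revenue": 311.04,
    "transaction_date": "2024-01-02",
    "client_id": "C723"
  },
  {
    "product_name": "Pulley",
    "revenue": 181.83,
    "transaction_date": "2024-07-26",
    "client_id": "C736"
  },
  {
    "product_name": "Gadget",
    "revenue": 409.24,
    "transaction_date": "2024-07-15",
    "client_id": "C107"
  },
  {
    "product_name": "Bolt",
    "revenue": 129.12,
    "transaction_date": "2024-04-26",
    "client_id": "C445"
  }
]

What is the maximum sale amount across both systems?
439.37

Reconcile: "total_sale" (store_central) = "revenue" (store_west) = sale amount

Maximum in store_central: 439.37
Maximum in store_west: 409.24

Overall maximum: max(439.37, 409.24) = 439.37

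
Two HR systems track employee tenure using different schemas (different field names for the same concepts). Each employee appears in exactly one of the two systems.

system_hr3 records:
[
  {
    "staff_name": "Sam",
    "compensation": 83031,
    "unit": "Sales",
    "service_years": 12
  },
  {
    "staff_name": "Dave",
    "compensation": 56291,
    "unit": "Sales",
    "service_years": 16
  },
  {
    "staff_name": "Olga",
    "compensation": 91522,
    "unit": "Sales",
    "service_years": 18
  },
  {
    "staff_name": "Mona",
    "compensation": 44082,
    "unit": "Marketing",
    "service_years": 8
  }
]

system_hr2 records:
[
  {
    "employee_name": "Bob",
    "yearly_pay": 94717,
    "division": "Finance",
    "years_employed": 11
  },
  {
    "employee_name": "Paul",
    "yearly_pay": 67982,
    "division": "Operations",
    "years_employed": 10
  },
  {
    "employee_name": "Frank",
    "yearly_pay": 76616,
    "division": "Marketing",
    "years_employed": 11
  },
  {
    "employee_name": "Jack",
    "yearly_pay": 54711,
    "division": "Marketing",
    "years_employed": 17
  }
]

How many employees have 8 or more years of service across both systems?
8

Reconcile schemas: "service_years" (system_hr3) = "years_employed" (system_hr2) = years of service

From system_hr3: 4 employees with >= 8 years
From system_hr2: 4 employees with >= 8 years

Total: 4 + 4 = 8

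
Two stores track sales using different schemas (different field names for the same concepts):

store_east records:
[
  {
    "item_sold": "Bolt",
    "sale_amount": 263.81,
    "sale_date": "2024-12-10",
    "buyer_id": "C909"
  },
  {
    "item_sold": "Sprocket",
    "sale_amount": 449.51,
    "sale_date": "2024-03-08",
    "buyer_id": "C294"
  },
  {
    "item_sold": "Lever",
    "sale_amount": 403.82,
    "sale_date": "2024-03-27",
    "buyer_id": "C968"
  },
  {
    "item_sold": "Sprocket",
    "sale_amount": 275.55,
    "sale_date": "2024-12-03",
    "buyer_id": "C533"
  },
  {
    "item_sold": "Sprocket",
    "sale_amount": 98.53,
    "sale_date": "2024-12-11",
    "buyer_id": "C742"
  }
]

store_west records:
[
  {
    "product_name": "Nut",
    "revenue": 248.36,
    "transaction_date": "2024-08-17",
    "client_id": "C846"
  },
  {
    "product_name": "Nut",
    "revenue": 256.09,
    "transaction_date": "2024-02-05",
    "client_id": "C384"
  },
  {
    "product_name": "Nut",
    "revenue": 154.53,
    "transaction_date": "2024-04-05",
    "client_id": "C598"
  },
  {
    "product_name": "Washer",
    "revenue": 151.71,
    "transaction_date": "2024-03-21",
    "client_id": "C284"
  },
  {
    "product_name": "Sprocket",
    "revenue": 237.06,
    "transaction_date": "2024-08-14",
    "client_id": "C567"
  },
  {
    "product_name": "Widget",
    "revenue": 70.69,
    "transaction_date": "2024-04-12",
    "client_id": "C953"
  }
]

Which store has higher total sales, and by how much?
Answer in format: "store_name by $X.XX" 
store_east by $372.78

Schema mapping: "sale_amount" (store_east) = "revenue" (store_west) = sale amount

Total for store_east: 1491.22
Total for store_west: 1118.44

Difference: |1491.22 - 1118.44| = 372.78
store_east has higher sales by $372.78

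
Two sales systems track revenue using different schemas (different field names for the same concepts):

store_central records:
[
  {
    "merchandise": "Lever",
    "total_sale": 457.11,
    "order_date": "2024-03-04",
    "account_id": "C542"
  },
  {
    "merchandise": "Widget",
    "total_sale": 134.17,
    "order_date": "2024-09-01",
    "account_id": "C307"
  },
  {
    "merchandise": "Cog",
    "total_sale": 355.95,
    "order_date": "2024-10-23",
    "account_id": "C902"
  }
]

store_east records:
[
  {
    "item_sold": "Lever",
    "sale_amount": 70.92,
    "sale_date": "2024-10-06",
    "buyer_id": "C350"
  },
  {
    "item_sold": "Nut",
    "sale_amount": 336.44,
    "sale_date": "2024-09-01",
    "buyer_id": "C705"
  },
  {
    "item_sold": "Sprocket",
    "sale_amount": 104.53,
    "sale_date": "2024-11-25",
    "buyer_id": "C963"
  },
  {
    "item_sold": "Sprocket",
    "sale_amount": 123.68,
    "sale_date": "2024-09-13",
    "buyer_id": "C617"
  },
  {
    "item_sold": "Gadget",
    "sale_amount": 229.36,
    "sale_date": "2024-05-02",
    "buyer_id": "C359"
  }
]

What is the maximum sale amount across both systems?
457.11

Reconcile: "total_sale" (store_central) = "sale_amount" (store_east) = sale amount

Maximum in store_central: 457.11
Maximum in store_east: 336.44

Overall maximum: max(457.11, 336.44) = 457.11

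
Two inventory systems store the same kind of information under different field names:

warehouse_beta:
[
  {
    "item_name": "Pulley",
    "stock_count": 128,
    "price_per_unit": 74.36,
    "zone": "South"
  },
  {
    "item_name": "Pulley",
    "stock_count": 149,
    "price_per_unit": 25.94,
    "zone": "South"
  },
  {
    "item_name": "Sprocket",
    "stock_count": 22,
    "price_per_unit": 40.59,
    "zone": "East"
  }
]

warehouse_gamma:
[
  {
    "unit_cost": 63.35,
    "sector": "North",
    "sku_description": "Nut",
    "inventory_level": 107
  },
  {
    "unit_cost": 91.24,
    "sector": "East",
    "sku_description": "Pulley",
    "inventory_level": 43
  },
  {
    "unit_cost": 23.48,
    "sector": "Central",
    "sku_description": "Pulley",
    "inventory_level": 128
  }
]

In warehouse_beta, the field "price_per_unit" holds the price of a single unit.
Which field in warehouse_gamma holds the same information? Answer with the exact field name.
unit_cost

In warehouse_beta, "price_per_unit" holds the price of a single unit.
The fields in warehouse_gamma are: "unit_cost", "sector", "sku_description", "inventory_level".
"unit_cost" is the match: the name refers to the same concept and its values are decimal currency amounts (e.g. 63.35, 91.24).
The other fields ("sector", "sku_description", "inventory_level") hold different kinds of data.

So "price_per_unit" in warehouse_beta corresponds to "unit_cost" in warehouse_gamma.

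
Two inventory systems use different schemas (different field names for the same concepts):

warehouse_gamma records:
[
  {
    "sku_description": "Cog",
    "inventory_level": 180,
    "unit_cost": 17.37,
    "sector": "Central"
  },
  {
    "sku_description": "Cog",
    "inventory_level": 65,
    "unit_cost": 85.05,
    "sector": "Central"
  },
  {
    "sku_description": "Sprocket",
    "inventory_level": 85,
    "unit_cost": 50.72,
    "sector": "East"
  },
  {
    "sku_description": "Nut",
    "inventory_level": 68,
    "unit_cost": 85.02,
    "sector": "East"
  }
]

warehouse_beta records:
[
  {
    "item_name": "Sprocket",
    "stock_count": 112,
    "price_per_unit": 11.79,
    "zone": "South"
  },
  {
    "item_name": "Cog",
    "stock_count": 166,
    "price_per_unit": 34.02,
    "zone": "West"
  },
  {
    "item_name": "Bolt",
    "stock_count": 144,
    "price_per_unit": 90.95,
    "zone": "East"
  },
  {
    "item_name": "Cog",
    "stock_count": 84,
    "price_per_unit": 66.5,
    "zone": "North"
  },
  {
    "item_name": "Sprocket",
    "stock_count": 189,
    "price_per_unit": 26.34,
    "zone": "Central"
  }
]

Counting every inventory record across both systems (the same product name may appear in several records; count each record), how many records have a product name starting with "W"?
0

Schema mapping: "sku_description" (warehouse_gamma) = "item_name" (warehouse_beta) = product name

Records with product name starting with "W" in warehouse_gamma: 0
Records with product name starting with "W" in warehouse_beta: 0

Total: 0 + 0 = 0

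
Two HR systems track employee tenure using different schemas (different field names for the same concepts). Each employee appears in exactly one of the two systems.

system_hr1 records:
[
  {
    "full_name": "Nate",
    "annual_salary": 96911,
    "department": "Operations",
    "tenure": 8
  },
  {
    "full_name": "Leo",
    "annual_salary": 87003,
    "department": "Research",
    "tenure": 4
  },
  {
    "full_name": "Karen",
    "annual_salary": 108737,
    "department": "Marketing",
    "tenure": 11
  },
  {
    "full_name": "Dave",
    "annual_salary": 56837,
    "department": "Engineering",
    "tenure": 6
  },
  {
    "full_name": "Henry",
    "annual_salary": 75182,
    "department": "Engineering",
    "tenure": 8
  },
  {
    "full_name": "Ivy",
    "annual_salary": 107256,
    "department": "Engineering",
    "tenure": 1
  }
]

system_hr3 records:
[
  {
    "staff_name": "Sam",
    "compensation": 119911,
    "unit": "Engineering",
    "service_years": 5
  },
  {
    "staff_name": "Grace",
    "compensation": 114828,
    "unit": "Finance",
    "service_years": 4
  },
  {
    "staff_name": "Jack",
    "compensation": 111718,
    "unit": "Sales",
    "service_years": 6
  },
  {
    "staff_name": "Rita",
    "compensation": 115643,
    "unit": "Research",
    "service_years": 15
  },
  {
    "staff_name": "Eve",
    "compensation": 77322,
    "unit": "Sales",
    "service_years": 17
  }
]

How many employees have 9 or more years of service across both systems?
3

Reconcile schemas: "tenure" (system_hr1) = "service_years" (system_hr3) = years of service

From system_hr1: 1 employees with >= 9 years
From system_hr3: 2 employees with >= 9 years

Total: 1 + 2 = 3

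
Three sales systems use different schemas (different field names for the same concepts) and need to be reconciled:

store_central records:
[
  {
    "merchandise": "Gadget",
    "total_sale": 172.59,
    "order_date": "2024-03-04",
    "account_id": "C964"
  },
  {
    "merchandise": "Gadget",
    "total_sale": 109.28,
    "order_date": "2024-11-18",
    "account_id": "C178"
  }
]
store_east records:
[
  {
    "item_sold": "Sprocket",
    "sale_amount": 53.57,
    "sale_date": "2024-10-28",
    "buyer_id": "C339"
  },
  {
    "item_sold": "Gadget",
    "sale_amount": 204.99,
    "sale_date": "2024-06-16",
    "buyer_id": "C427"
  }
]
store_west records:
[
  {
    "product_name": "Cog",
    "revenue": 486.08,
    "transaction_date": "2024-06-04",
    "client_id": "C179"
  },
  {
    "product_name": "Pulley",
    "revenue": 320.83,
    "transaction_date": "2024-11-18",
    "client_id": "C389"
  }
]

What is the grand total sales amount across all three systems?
1347.34

Schema reconciliation - all amount fields map to sale amount:

store_central (total_sale): 281.87
store_east (sale_amount): 258.56
store_west (revenue): 806.91

Grand total: 1347.34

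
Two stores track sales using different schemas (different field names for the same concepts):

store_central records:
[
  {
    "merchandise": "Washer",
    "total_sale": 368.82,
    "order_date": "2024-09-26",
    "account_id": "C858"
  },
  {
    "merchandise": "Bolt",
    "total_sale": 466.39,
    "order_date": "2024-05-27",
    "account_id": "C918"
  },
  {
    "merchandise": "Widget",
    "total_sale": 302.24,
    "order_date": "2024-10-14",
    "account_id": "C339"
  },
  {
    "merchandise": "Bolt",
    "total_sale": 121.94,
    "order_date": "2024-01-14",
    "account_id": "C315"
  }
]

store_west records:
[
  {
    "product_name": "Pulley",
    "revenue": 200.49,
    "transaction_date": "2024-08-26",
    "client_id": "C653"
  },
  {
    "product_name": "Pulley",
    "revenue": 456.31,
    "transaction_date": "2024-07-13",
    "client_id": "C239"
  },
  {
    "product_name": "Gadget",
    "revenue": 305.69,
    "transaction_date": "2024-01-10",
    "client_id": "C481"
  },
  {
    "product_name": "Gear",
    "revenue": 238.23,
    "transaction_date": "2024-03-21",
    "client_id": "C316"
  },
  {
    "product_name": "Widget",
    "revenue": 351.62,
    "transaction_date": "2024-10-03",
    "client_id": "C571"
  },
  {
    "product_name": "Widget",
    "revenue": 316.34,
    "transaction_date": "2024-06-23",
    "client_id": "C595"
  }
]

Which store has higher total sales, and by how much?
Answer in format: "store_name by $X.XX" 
store_west by $609.29

Schema mapping: "total_sale" (store_central) = "revenue" (store_west) = sale amount

Total for store_central: 1259.39
Total for store_west: 1868.68

Difference: |1259.39 - 1868.68| = 609.29
store_west has higher sales by $609.29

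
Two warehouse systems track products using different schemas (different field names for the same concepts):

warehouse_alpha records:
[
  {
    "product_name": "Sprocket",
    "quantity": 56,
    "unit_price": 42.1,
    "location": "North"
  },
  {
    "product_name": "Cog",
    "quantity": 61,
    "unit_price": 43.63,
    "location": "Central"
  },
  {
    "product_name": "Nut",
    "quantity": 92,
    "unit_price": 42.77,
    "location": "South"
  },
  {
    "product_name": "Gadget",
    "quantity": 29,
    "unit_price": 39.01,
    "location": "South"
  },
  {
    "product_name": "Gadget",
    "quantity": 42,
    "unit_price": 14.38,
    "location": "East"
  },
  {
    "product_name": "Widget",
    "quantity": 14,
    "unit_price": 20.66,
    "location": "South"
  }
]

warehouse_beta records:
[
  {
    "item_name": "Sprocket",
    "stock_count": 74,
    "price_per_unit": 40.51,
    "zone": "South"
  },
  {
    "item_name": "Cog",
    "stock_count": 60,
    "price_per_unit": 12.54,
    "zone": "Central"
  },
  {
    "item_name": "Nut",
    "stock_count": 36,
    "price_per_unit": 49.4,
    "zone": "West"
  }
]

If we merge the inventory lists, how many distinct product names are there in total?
5

Schema mapping: "product_name" (warehouse_alpha) = "item_name" (warehouse_beta) = product name

Products in warehouse_alpha: ['Cog', 'Gadget', 'Nut', 'Sprocket', 'Widget']
Products in warehouse_beta: ['Cog', 'Nut', 'Sprocket']

Union (unique products): ['Cog', 'Gadget', 'Nut', 'Sprocket', 'Widget']
Count: 5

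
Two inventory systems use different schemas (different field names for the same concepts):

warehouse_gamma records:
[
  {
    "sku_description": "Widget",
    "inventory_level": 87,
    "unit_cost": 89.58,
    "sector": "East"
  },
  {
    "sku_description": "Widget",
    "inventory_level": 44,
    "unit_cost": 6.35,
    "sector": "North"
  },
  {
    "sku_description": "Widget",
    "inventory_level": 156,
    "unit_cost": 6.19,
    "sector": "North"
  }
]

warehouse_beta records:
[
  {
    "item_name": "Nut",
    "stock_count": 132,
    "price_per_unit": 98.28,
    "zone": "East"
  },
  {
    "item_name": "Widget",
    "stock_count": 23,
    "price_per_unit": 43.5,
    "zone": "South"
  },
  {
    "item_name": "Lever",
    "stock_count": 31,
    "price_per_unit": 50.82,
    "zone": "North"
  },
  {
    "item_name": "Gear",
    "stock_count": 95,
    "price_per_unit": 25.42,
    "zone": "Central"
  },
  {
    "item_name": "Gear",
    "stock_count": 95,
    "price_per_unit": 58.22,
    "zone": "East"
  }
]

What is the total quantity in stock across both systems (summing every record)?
663

To reconcile these schemas, identify the field holding the quantity in stock in each system:
1. In warehouse_gamma it is "inventory_level"
2. In warehouse_beta it is "stock_count"

From warehouse_gamma: 87 + 44 + 156 = 287
From warehouse_beta: 132 + 23 + 31 + 95 + 95 = 376

Total: 287 + 376 = 663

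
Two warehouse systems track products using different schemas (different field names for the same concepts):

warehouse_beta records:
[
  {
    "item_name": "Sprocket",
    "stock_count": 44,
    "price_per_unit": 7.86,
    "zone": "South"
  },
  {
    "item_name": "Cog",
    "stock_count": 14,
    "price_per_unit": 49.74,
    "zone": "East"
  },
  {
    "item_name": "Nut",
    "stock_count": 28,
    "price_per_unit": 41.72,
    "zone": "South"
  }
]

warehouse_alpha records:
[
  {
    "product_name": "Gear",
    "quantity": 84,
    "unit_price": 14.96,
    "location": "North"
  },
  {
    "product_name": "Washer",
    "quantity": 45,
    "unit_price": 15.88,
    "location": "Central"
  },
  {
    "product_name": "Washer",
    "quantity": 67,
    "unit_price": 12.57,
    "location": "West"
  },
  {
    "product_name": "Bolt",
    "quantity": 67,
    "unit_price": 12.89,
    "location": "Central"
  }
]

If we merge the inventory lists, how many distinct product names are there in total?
6

Schema mapping: "item_name" (warehouse_beta) = "product_name" (warehouse_alpha) = product name

Products in warehouse_beta: ['Cog', 'Nut', 'Sprocket']
Products in warehouse_alpha: ['Bolt', 'Gear', 'Washer']

Union (unique products): ['Bolt', 'Cog', 'Gear', 'Nut', 'Sprocket', 'Washer']
Count: 6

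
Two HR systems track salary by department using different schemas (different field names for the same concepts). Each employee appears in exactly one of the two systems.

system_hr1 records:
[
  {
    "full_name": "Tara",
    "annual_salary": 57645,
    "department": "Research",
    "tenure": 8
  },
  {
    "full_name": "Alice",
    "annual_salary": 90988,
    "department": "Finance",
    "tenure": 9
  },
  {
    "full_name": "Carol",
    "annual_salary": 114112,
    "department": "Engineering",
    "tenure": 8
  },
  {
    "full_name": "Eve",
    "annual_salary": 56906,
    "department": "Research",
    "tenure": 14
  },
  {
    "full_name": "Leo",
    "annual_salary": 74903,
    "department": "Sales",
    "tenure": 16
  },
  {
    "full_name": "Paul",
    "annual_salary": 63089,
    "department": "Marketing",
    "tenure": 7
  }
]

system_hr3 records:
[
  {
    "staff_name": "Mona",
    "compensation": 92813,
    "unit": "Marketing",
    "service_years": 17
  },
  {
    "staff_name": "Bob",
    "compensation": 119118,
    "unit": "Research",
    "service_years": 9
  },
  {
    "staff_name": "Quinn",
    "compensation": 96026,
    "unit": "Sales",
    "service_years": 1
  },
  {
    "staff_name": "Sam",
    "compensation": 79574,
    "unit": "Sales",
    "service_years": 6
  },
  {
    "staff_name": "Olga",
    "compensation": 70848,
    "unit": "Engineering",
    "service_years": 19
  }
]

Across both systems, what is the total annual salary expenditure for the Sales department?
250503

Schema mappings:
- "department" (system_hr1) = "unit" (system_hr3) = department
- "annual_salary" (system_hr1) = "compensation" (system_hr3) = salary

Sales salaries from system_hr1: 74903
Sales salaries from system_hr3: 175600

Total: 74903 + 175600 = 250503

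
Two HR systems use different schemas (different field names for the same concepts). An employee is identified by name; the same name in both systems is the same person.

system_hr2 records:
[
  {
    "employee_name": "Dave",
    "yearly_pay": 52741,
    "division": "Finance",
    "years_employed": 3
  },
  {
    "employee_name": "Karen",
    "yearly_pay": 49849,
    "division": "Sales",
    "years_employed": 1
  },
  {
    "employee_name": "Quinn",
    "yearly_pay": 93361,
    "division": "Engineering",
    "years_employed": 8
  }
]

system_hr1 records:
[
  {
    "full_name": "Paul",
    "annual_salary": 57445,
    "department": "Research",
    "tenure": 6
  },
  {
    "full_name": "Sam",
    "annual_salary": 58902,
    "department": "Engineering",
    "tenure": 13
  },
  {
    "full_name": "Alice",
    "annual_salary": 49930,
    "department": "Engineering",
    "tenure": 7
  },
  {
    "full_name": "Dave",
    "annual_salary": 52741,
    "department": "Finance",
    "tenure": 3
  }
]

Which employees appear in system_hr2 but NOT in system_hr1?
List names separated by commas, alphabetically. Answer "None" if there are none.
Karen, Quinn

Schema mapping: "employee_name" (system_hr2) = "full_name" (system_hr1) = employee name

Names in system_hr2: ['Dave', 'Karen', 'Quinn']
Names in system_hr1: ['Alice', 'Dave', 'Paul', 'Sam']

In system_hr2 but not system_hr1: ['Karen', 'Quinn']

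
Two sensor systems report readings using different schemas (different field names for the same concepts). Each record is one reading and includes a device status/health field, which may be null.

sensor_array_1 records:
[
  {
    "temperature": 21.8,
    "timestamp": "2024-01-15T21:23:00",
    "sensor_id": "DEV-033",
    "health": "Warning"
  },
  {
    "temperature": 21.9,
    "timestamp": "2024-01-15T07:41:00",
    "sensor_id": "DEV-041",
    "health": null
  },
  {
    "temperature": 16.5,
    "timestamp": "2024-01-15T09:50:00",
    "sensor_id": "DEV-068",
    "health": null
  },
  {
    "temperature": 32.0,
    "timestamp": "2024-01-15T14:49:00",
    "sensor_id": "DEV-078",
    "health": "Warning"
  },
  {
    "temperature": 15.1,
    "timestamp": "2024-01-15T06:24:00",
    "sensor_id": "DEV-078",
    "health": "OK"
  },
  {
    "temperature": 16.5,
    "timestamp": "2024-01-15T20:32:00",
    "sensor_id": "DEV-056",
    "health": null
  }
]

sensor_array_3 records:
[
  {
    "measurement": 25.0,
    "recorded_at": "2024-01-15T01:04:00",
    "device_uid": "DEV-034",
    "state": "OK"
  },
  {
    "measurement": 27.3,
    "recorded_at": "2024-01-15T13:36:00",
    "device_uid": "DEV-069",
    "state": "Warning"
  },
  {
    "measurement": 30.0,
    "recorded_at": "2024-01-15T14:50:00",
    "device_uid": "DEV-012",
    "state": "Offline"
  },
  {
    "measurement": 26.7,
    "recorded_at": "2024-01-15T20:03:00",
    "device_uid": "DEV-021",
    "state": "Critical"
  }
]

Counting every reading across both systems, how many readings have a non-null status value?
7

Schema mapping: "health" (sensor_array_1) = "state" (sensor_array_3) = status

Non-null in sensor_array_1: 3
Non-null in sensor_array_3: 4

Total non-null: 3 + 4 = 7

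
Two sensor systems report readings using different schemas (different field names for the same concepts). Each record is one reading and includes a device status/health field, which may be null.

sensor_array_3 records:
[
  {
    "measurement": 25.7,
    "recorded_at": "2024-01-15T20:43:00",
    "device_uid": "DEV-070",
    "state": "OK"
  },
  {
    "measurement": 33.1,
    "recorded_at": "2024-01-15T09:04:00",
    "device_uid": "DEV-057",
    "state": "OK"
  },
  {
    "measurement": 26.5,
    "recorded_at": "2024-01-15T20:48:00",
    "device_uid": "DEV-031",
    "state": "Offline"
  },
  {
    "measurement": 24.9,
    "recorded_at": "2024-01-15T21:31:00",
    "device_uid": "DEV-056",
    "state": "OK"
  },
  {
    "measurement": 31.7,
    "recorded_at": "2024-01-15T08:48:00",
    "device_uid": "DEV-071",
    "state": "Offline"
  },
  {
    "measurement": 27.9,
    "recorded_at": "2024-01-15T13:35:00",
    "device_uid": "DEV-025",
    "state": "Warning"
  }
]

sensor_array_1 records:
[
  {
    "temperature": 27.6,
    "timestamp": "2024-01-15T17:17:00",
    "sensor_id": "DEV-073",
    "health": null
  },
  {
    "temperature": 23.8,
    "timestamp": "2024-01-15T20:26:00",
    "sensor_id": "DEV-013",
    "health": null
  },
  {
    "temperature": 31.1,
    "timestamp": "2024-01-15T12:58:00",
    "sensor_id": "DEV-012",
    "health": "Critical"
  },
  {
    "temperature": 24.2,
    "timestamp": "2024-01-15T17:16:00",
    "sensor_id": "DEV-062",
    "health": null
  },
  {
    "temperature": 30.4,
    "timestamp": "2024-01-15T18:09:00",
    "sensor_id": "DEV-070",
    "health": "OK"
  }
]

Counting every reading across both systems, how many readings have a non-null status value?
8

Schema mapping: "state" (sensor_array_3) = "health" (sensor_array_1) = status

Non-null in sensor_array_3: 6
Non-null in sensor_array_1: 2

Total non-null: 6 + 2 = 8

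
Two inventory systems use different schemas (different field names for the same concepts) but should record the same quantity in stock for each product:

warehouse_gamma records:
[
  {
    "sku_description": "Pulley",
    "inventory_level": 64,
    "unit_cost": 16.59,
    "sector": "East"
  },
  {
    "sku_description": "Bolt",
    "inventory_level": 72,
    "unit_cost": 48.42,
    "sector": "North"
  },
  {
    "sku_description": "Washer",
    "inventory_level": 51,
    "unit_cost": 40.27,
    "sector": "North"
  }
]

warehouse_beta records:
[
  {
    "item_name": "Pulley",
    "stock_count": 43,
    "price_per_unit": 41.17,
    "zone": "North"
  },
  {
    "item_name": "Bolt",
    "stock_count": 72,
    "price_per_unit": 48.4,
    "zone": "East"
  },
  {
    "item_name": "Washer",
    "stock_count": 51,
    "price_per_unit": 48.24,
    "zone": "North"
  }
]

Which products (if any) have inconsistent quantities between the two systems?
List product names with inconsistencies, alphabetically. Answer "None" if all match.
Pulley

Schema mappings:
- "sku_description" (warehouse_gamma) = "item_name" (warehouse_beta) = product name
- "inventory_level" (warehouse_gamma) = "stock_count" (warehouse_beta) = quantity

Comparison:
  Pulley: 64 vs 43 - MISMATCH
  Bolt: 72 vs 72 - MATCH
  Washer: 51 vs 51 - MATCH

Products with inconsistencies: Pulley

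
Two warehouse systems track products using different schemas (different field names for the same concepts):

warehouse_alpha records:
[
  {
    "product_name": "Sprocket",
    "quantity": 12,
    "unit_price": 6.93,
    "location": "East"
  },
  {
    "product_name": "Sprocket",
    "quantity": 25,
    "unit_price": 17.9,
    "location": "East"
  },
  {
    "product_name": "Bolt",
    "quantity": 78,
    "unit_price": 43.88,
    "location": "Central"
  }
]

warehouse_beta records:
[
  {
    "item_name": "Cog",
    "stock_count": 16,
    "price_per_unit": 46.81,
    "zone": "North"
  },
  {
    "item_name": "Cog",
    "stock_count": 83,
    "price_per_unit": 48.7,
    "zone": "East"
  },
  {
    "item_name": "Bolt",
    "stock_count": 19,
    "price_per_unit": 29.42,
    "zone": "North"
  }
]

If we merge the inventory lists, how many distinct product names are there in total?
3

Schema mapping: "product_name" (warehouse_alpha) = "item_name" (warehouse_beta) = product name

Products in warehouse_alpha: ['Bolt', 'Sprocket']
Products in warehouse_beta: ['Bolt', 'Cog']

Union (unique products): ['Bolt', 'Cog', 'Sprocket']
Count: 3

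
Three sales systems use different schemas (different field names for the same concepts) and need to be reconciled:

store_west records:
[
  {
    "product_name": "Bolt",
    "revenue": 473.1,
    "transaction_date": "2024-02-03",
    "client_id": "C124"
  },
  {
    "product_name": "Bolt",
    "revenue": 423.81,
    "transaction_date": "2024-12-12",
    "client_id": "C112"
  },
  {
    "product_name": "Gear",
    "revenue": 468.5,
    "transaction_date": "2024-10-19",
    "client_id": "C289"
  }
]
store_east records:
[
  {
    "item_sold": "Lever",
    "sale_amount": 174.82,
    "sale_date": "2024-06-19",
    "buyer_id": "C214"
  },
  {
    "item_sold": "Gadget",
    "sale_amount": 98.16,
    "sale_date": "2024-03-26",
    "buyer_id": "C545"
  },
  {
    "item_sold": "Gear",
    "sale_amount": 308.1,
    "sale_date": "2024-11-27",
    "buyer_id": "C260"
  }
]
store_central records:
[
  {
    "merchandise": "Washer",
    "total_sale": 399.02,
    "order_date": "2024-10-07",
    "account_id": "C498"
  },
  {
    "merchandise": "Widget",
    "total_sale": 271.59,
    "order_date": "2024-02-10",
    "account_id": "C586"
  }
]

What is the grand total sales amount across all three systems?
2617.1

Schema reconciliation - all amount fields map to sale amount:

store_west (revenue): 1365.41
store_east (sale_amount): 581.08
store_central (total_sale): 670.61

Grand total: 2617.1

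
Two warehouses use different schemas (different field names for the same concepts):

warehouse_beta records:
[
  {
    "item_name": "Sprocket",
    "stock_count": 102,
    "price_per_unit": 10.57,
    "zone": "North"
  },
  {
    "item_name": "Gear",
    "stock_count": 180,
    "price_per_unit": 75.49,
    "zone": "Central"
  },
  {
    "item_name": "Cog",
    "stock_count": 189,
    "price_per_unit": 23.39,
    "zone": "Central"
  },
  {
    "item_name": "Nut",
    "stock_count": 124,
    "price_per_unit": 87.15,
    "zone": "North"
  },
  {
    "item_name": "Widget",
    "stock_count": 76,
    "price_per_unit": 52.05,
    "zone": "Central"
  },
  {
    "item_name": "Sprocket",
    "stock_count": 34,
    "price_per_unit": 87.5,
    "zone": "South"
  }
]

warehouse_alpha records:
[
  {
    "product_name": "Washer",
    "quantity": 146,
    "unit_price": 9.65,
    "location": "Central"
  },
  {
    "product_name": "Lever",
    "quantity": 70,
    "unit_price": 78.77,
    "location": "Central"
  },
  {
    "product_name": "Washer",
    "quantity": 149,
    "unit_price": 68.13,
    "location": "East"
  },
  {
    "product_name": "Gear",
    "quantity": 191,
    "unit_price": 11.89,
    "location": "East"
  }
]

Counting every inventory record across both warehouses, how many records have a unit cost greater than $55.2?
5

Schema mapping: "price_per_unit" (warehouse_beta) = "unit_price" (warehouse_alpha) = unit cost

Records > $55.2 in warehouse_beta: 3
Records > $55.2 in warehouse_alpha: 2

Total count: 3 + 2 = 5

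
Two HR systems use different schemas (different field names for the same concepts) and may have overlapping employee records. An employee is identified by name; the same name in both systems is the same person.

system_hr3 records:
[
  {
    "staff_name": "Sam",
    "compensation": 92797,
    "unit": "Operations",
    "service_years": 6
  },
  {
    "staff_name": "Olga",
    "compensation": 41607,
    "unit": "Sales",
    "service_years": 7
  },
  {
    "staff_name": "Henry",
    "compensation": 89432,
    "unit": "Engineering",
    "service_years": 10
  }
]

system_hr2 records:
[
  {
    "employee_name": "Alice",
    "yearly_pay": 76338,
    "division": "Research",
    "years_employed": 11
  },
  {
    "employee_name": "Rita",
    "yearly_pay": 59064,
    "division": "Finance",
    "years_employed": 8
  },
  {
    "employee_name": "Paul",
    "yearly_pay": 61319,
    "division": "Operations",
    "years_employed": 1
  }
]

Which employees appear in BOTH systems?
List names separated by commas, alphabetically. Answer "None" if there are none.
None

Schema mapping: "staff_name" (system_hr3) = "employee_name" (system_hr2) = employee name

Names in system_hr3: ['Henry', 'Olga', 'Sam']
Names in system_hr2: ['Alice', 'Paul', 'Rita']

Intersection: None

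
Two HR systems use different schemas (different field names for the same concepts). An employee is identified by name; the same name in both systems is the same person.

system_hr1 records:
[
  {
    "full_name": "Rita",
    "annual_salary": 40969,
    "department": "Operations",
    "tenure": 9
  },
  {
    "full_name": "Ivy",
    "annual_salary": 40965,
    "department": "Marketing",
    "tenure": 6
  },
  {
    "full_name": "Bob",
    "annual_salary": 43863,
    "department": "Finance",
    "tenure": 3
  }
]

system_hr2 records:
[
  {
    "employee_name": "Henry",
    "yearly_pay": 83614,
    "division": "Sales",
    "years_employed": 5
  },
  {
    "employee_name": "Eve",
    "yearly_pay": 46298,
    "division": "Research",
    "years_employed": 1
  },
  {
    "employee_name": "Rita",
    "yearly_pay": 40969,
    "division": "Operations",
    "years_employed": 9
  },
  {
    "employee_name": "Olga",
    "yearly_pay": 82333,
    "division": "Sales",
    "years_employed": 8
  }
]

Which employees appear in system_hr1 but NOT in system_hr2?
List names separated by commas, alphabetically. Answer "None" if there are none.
Bob, Ivy

Schema mapping: "full_name" (system_hr1) = "employee_name" (system_hr2) = employee name

Names in system_hr1: ['Bob', 'Ivy', 'Rita']
Names in system_hr2: ['Eve', 'Henry', 'Olga', 'Rita']

In system_hr1 but not system_hr2: ['Bob', 'Ivy']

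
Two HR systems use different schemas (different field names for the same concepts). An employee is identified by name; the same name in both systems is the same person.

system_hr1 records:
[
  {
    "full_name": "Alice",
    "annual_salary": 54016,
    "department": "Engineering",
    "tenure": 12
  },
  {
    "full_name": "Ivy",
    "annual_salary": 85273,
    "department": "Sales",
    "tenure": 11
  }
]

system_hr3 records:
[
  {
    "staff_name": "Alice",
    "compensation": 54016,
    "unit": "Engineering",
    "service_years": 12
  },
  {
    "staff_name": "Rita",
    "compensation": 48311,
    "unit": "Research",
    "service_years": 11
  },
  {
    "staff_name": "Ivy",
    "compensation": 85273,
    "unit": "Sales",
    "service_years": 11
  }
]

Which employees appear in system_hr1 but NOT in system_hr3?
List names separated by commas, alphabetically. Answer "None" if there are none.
None

Schema mapping: "full_name" (system_hr1) = "staff_name" (system_hr3) = employee name

Names in system_hr1: ['Alice', 'Ivy']
Names in system_hr3: ['Alice', 'Ivy', 'Rita']

In system_hr1 but not system_hr3: None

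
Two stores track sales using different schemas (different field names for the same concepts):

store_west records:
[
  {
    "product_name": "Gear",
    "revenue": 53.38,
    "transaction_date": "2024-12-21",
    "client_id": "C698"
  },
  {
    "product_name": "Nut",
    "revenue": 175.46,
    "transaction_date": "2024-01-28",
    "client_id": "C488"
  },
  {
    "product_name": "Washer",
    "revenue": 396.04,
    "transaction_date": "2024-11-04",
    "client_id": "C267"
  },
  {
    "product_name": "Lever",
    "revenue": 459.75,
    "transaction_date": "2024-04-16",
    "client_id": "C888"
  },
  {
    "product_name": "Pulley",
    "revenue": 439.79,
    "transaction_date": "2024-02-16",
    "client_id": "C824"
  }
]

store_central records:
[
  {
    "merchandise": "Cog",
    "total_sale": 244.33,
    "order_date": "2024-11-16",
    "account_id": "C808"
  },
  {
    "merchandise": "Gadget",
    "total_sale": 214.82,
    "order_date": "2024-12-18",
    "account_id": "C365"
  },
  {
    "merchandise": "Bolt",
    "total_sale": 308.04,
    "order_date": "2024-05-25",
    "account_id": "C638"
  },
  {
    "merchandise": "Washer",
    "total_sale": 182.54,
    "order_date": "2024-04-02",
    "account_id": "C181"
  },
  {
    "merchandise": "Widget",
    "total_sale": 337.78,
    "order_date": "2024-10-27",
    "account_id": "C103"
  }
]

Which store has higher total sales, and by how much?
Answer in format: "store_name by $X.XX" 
store_west by $236.91

Schema mapping: "revenue" (store_west) = "total_sale" (store_central) = sale amount

Total for store_west: 1524.42
Total for store_central: 1287.51

Difference: |1524.42 - 1287.51| = 236.91
store_west has higher sales by $236.91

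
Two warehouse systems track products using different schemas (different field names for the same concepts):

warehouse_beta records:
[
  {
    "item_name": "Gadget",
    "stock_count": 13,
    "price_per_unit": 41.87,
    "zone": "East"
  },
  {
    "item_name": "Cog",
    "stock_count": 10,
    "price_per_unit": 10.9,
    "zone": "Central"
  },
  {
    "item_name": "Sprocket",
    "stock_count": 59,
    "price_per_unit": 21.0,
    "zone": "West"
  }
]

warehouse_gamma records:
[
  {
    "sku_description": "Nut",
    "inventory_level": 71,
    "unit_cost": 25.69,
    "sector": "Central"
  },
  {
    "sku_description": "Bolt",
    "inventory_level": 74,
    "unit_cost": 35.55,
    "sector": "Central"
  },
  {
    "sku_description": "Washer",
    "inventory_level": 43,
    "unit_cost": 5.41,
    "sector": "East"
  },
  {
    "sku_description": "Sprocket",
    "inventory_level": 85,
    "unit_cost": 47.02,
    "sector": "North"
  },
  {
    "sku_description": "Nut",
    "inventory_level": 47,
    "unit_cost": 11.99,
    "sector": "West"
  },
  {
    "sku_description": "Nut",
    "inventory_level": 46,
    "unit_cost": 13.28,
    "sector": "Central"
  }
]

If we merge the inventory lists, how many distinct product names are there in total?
6

Schema mapping: "item_name" (warehouse_beta) = "sku_description" (warehouse_gamma) = product name

Products in warehouse_beta: ['Cog', 'Gadget', 'Sprocket']
Products in warehouse_gamma: ['Bolt', 'Nut', 'Sprocket', 'Washer']

Union (unique products): ['Bolt', 'Cog', 'Gadget', 'Nut', 'Sprocket', 'Washer']
Count: 6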